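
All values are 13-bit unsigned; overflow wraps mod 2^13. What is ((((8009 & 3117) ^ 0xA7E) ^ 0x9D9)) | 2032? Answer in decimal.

8009 = 1111101001001
3117 = 0110000101101
→ & → 0110000001001 = 3081
0xA7E = 0101001111110
→ ^ → 0011001110111 = 1655
0x9D9 = 0100111011001
→ ^ → 0111110101110 = 4014
2032 = 0011111110000
→ | → 0111111111110 = 4094

4094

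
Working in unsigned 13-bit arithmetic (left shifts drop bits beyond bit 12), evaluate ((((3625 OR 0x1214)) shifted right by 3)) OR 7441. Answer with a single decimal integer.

8151

3625 = 0111000101001
0x1214 = 1001000010100
→ OR → 1111000111101 = 7741
→ shifted right by 3 → 0001111000111 = 967
7441 = 1110100010001
→ OR → 1111111010111 = 8151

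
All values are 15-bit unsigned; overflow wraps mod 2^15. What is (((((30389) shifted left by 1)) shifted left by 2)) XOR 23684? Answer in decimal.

26924

30389 = 111011010110101
→ shifted left by 1 (mod 2^15) → 110110101101010 = 28010
→ shifted left by 2 (mod 2^15) → 011010110101000 = 13736
23684 = 101110010000100
→ XOR → 110100100101100 = 26924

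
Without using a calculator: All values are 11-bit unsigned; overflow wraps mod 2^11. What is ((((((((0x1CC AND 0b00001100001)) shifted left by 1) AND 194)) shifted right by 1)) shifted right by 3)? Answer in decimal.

8

0x1CC = 00111001100
0b00001100001 = 00001100001
→ AND → 00001000000 = 64
→ shifted left by 1 (mod 2^11) → 00010000000 = 128
194 = 00011000010
→ AND → 00010000000 = 128
→ shifted right by 1 → 00001000000 = 64
→ shifted right by 3 → 00000001000 = 8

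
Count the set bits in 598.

5

598 = 1001010110
Count the 1s: 1 + 1 + 1 + 1 + 1 = 5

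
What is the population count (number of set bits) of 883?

883 = 1101110011
Count the 1s: 1 + 1 + 1 + 1 + 1 + 1 + 1 = 7

7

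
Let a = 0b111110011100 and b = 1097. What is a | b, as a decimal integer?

a = 111110011100
1097 = 010001001001
 OR → 111111011101 = 4061

4061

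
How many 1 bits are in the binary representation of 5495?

9

5495 = 1010101110111
Count the 1s: 1 + 1 + 1 + 1 + 1 + 1 + 1 + 1 + 1 = 9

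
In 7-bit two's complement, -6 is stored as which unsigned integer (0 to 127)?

6 in 7 bits: 0000110
Invert: 1111001
Add 1:  1111010 = 122
(Check: 2^7 - 6 = 128 - 6 = 122.)

122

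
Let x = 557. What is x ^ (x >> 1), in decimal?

x = 1000101101 = 557
x>>1 = 0100010110
XOR  = 1100111011 = 827
(x ^ (x >> 1) gives the standard binary-reflected Gray code of x.)

827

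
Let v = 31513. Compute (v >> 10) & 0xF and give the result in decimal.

14

v = 111101100011001
Shift right by 10: 11110
Mask low 4 bits: 1110 = 14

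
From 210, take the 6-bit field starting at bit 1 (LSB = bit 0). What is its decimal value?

v = 11010010
Shift right by 1: 1101001
Mask low 6 bits: 101001 = 41

41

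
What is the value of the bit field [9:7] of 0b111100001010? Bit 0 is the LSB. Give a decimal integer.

6

v = 111100001010
Shift right by 7: 11110
Mask low 3 bits: 110 = 6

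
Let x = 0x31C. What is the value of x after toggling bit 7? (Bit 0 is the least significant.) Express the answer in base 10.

924

x = 01100011100
bit 7 is currently 0; toggle it via x ^ (1 << 7) = x ^ 128
→ 01110011100 = 924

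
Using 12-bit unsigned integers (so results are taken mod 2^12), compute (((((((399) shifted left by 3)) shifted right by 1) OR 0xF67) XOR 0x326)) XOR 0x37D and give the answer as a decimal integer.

3876

399 = 000110001111
→ shifted left by 3 (mod 2^12) → 110001111000 = 3192
→ shifted right by 1 → 011000111100 = 1596
0xF67 = 111101100111
→ OR → 111101111111 = 3967
0x326 = 001100100110
→ XOR → 110001011001 = 3161
0x37D = 001101111101
→ XOR → 111100100100 = 3876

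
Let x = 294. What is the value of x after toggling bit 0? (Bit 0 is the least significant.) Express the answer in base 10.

295

x = 100100110
bit 0 is currently 0; toggle it via x ^ (1 << 0) = x ^ 1
→ 100100111 = 295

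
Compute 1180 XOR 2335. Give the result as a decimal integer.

1180 = 010010011100
2335 = 100100011111
XOR → 110110000011 = 3459

3459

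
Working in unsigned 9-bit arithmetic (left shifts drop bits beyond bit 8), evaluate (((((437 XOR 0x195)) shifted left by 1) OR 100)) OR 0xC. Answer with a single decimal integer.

437 = 110110101
0x195 = 110010101
→ XOR → 000100000 = 32
→ shifted left by 1 (mod 2^9) → 001000000 = 64
100 = 001100100
→ OR → 001100100 = 100
0xC = 000001100
→ OR → 001101100 = 108

108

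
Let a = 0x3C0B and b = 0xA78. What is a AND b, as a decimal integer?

0x3C0B = 11110000001011
0xA78 = 00101001111000
AND → 00100000001000 = 2056

2056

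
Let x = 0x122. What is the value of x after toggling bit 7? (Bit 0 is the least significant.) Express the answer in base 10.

418

x = 00100100010
bit 7 is currently 0; toggle it via x ^ (1 << 7) = x ^ 128
→ 00110100010 = 418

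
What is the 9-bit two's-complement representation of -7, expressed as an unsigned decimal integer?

505

7 in 9 bits: 000000111
Invert: 111111000
Add 1:  111111001 = 505
(Check: 2^9 - 7 = 512 - 7 = 505.)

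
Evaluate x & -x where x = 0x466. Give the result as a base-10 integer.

x = 10001100110 = 1126
-x (two's complement) = …01110011010
AND   = 00000000010 = 2
(x & -x isolates the lowest set bit of x.)

2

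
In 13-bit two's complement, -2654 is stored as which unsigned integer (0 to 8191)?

2654 in 13 bits: 0101001011110
Invert: 1010110100001
Add 1:  1010110100010 = 5538
(Check: 2^13 - 2654 = 8192 - 2654 = 5538.)

5538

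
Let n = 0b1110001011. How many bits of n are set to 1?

6

n = 1110001011
Count the 1s: 1 + 1 + 1 + 1 + 1 + 1 = 6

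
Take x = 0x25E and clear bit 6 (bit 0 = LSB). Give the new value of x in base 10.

542

x = 01001011110
bit 6 is currently 1; clear it via x & ~(1 << 6) = x & ~64
→ 01000011110 = 542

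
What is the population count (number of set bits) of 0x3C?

0x3C = 111100
Count the 1s: 1 + 1 + 1 + 1 = 4

4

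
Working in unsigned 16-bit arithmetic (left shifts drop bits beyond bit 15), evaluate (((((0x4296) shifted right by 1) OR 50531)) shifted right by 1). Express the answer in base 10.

0x4296 = 0100001010010110
→ shifted right by 1 → 0010000101001011 = 8523
50531 = 1100010101100011
→ OR → 1110010101101011 = 58731
→ shifted right by 1 → 0111001010110101 = 29365

29365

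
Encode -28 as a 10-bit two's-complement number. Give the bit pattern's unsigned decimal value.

996

28 in 10 bits: 0000011100
Invert: 1111100011
Add 1:  1111100100 = 996
(Check: 2^10 - 28 = 1024 - 28 = 996.)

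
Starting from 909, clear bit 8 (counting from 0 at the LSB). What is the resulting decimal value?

x = 1110001101
bit 8 is currently 1; clear it via x & ~(1 << 8) = x & ~256
→ 1010001101 = 653

653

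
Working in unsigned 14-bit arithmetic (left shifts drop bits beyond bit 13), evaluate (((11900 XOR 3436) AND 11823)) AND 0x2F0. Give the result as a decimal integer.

11900 = 10111001111100
3436 = 00110101101100
→ XOR → 10001100010000 = 8976
11823 = 10111000101111
→ AND → 10001000000000 = 8704
0x2F0 = 00001011110000
→ AND → 00001000000000 = 512

512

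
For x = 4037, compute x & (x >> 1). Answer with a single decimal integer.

x = 111111000101 = 4037
x>>1 = 011111100010
AND  = 011111000000 = 1984
(x & (x >> 1) has a 1 wherever x has two consecutive 1 bits.)

1984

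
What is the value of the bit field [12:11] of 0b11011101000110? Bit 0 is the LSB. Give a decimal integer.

v = 11011101000110
Shift right by 11: 110
Mask low 2 bits: 10 = 2

2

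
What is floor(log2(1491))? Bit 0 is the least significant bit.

10

1491 = 10111010011
The topmost 1 is at position 10 (since 2^10 = 1024 ≤ 1491 < 2048).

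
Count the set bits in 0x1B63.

0x1B63 = 1101101100011
Count the 1s: 1 + 1 + 1 + 1 + 1 + 1 + 1 + 1 = 8

8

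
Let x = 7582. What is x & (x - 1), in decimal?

x = 1110110011110 = 7582
x - 1 = 1110110011101
AND   = 1110110011100 = 7580
(x & (x - 1) clears the lowest set bit of x.)

7580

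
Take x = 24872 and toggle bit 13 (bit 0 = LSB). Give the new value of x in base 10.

16680

x = 110000100101000
bit 13 is currently 1; toggle it via x ^ (1 << 13) = x ^ 8192
→ 100000100101000 = 16680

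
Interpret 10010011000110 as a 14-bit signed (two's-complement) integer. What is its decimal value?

pattern = 10010011000110 (MSB is 1 ⇒ negative)
Invert: 01101100111001, add 1 → 01101100111010 = 6970, so the value is -6970.
(Equivalently: 9414 - 2^14 = 9414 - 16384 = -6970.)

-6970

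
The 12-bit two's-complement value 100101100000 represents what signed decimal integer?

pattern = 100101100000 (MSB is 1 ⇒ negative)
Invert: 011010011111, add 1 → 011010100000 = 1696, so the value is -1696.
(Equivalently: 2400 - 2^12 = 2400 - 4096 = -1696.)

-1696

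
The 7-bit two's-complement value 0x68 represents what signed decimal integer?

-24

pattern = 1101000 (MSB is 1 ⇒ negative)
Invert: 0010111, add 1 → 0011000 = 24, so the value is -24.
(Equivalently: 104 - 2^7 = 104 - 128 = -24.)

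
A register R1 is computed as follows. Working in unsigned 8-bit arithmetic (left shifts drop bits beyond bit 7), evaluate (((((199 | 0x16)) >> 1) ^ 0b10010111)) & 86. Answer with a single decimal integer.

199 = 11000111
0x16 = 00010110
→ | → 11010111 = 215
→ >> 1 → 01101011 = 107
0b10010111 = 10010111
→ ^ → 11111100 = 252
86 = 01010110
→ & → 01010100 = 84

84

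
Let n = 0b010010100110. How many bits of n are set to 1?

5

n = 10010100110
Count the 1s: 1 + 1 + 1 + 1 + 1 = 5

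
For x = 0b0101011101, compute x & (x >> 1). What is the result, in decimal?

x = 101011101 = 349
x>>1 = 010101110
AND  = 000001100 = 12
(x & (x >> 1) has a 1 wherever x has two consecutive 1 bits.)

12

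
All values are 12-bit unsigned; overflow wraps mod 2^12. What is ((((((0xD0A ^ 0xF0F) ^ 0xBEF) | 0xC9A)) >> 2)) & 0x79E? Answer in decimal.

0xD0A = 110100001010
0xF0F = 111100001111
→ ^ → 001000000101 = 517
0xBEF = 101111101111
→ ^ → 100111101010 = 2538
0xC9A = 110010011010
→ | → 110111111010 = 3578
→ >> 2 → 001101111110 = 894
0x79E = 011110011110
→ & → 001100011110 = 798

798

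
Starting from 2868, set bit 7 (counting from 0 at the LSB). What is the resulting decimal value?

x = 101100110100
bit 7 is currently 0; set it via x | (1 << 7) = x | 128
→ 101110110100 = 2996

2996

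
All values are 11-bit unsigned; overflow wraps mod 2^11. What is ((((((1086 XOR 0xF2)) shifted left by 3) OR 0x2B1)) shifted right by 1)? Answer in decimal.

1086 = 10000111110
0xF2 = 00011110010
→ XOR → 10011001100 = 1228
→ shifted left by 3 (mod 2^11) → 11001100000 = 1632
0x2B1 = 01010110001
→ OR → 11011110001 = 1777
→ shifted right by 1 → 01101111000 = 888

888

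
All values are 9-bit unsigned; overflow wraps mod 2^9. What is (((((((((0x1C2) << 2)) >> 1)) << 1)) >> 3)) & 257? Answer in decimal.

0x1C2 = 111000010
→ << 2 (mod 2^9) → 100001000 = 264
→ >> 1 → 010000100 = 132
→ << 1 (mod 2^9) → 100001000 = 264
→ >> 3 → 000100001 = 33
257 = 100000001
→ & → 000000001 = 1

1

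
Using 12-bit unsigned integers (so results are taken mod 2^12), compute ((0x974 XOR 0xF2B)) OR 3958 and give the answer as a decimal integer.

3967

0x974 = 100101110100
0xF2B = 111100101011
→ XOR → 011001011111 = 1631
3958 = 111101110110
→ OR → 111101111111 = 3967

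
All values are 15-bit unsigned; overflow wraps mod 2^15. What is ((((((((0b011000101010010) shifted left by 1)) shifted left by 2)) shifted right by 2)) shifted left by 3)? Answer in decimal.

0b011000101010010 = 011000101010010
→ shifted left by 1 (mod 2^15) → 110001010100100 = 25252
→ shifted left by 2 (mod 2^15) → 000101010010000 = 2704
→ shifted right by 2 → 000001010100100 = 676
→ shifted left by 3 (mod 2^15) → 001010100100000 = 5408

5408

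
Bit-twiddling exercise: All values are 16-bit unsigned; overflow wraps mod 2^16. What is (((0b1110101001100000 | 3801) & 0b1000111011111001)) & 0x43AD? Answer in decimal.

681

0b1110101001100000 = 1110101001100000
3801 = 0000111011011001
→ | → 1110111011111001 = 61177
0b1000111011111001 = 1000111011111001
→ & → 1000111011111001 = 36601
0x43AD = 0100001110101101
→ & → 0000001010101001 = 681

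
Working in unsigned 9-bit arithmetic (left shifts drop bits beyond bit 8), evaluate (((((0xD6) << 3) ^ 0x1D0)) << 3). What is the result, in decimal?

256

0xD6 = 011010110
→ << 3 (mod 2^9) → 010110000 = 176
0x1D0 = 111010000
→ ^ → 101100000 = 352
→ << 3 (mod 2^9) → 100000000 = 256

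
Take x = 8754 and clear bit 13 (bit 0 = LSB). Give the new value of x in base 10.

562

x = 0010001000110010
bit 13 is currently 1; clear it via x & ~(1 << 13) = x & ~8192
→ 0000001000110010 = 562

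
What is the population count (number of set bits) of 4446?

7

4446 = 1000101011110
Count the 1s: 1 + 1 + 1 + 1 + 1 + 1 + 1 = 7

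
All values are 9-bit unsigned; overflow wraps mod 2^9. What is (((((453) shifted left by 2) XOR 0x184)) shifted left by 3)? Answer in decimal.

453 = 111000101
→ shifted left by 2 (mod 2^9) → 100010100 = 276
0x184 = 110000100
→ XOR → 010010000 = 144
→ shifted left by 3 (mod 2^9) → 010000000 = 128

128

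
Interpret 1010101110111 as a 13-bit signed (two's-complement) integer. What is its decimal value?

pattern = 1010101110111 (MSB is 1 ⇒ negative)
Invert: 0101010001000, add 1 → 0101010001001 = 2697, so the value is -2697.
(Equivalently: 5495 - 2^13 = 5495 - 8192 = -2697.)

-2697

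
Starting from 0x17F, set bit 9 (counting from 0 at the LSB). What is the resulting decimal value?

895

x = 000101111111
bit 9 is currently 0; set it via x | (1 << 9) = x | 512
→ 001101111111 = 895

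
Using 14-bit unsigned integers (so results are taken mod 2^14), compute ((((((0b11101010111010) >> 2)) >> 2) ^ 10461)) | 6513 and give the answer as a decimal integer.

0b11101010111010 = 11101010111010
→ >> 2 → 00111010101110 = 3758
→ >> 2 → 00001110101011 = 939
10461 = 10100011011101
→ ^ → 10101101110110 = 11126
6513 = 01100101110001
→ | → 11101101110111 = 15223

15223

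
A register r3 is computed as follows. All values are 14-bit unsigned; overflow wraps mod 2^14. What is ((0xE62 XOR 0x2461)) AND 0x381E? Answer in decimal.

10242

0xE62 = 00111001100010
0x2461 = 10010001100001
→ XOR → 10101000000011 = 10755
0x381E = 11100000011110
→ AND → 10100000000010 = 10242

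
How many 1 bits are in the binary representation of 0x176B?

0x176B = 1011101101011
Count the 1s: 1 + 1 + 1 + 1 + 1 + 1 + 1 + 1 + 1 = 9

9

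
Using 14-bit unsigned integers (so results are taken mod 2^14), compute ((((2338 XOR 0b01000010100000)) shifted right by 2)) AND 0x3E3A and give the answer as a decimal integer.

2338 = 00100100100010
0b01000010100000 = 01000010100000
→ XOR → 01100110000010 = 6530
→ shifted right by 2 → 00011001100000 = 1632
0x3E3A = 11111000111010
→ AND → 00011000100000 = 1568

1568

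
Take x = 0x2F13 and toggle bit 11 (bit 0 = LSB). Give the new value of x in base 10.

10003

x = 10111100010011
bit 11 is currently 1; toggle it via x ^ (1 << 11) = x ^ 2048
→ 10011100010011 = 10003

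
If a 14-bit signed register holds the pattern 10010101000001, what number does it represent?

-6847

pattern = 10010101000001 (MSB is 1 ⇒ negative)
Invert: 01101010111110, add 1 → 01101010111111 = 6847, so the value is -6847.
(Equivalently: 9537 - 2^14 = 9537 - 16384 = -6847.)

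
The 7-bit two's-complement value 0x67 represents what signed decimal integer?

pattern = 1100111 (MSB is 1 ⇒ negative)
Invert: 0011000, add 1 → 0011001 = 25, so the value is -25.
(Equivalently: 103 - 2^7 = 103 - 128 = -25.)

-25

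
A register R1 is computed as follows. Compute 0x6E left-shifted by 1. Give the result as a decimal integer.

0x6E = 01101110
shift left by 1 → 11011100 = 220
(equivalently, 110 × 2^1 = 110 × 2)

220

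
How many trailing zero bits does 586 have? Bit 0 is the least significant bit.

586 = 1001001010
Trailing zeros: 1, so the lowest set bit is bit 1 (value 2).

1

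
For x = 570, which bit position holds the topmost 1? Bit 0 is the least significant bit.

570 = 1000111010
The topmost 1 is at position 9 (since 2^9 = 512 ≤ 570 < 1024).

9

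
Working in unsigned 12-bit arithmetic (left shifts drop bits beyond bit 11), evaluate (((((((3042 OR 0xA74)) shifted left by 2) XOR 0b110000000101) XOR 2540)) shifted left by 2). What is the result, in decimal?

3042 = 101111100010
0xA74 = 101001110100
→ OR → 101111110110 = 3062
→ shifted left by 2 (mod 2^12) → 111111011000 = 4056
0b110000000101 = 110000000101
→ XOR → 001111011101 = 989
2540 = 100111101100
→ XOR → 101000110001 = 2609
→ shifted left by 2 (mod 2^12) → 100011000100 = 2244

2244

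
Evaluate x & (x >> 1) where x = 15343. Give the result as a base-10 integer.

6631

x = 11101111101111 = 15343
x>>1 = 01110111110111
AND  = 01100111100111 = 6631
(x & (x >> 1) has a 1 wherever x has two consecutive 1 bits.)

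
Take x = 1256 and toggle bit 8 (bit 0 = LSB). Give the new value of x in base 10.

x = 10011101000
bit 8 is currently 0; toggle it via x ^ (1 << 8) = x ^ 256
→ 10111101000 = 1512

1512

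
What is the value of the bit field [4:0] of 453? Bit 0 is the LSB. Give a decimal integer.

v = 111000101
Shift right by 0: 111000101
Mask low 5 bits: 00101 = 5

5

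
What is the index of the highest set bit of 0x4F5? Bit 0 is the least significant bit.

0x4F5 = 10011110101
The topmost 1 is at position 10 (since 2^10 = 1024 ≤ 1269 < 2048).

10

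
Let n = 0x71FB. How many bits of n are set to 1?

0x71FB = 111000111111011
Count the 1s: 1 + 1 + 1 + 1 + 1 + 1 + 1 + 1 + 1 + 1 + 1 = 11

11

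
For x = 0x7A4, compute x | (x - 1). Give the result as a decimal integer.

x = 11110100100 = 1956
x - 1 = 11110100011
OR    = 11110100111 = 1959
(x | (x - 1) sets all bits below the lowest set bit.)

1959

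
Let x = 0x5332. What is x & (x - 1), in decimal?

x = 101001100110010 = 21298
x - 1 = 101001100110001
AND   = 101001100110000 = 21296
(x & (x - 1) clears the lowest set bit of x.)

21296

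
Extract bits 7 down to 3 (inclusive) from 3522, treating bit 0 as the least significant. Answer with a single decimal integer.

v = 0110111000010
Shift right by 3: 0110111000
Mask low 5 bits: 11000 = 24

24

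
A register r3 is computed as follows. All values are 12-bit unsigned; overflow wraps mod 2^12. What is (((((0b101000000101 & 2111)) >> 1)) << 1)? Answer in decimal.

2052

0b101000000101 = 101000000101
2111 = 100000111111
→ & → 100000000101 = 2053
→ >> 1 → 010000000010 = 1026
→ << 1 (mod 2^12) → 100000000100 = 2052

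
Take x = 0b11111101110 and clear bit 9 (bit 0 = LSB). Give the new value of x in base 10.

x = 11111101110
bit 9 is currently 1; clear it via x & ~(1 << 9) = x & ~512
→ 10111101110 = 1518

1518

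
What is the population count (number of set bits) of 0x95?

0x95 = 10010101
Count the 1s: 1 + 1 + 1 + 1 = 4

4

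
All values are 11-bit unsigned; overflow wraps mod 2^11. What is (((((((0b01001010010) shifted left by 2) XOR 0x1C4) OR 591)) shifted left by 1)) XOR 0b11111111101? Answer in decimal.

611

0b01001010010 = 01001010010
→ shifted left by 2 (mod 2^11) → 00101001000 = 328
0x1C4 = 00111000100
→ XOR → 00010001100 = 140
591 = 01001001111
→ OR → 01011001111 = 719
→ shifted left by 1 (mod 2^11) → 10110011110 = 1438
0b11111111101 = 11111111101
→ XOR → 01001100011 = 611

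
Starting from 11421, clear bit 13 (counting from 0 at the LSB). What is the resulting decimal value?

3229

x = 10110010011101
bit 13 is currently 1; clear it via x & ~(1 << 13) = x & ~8192
→ 00110010011101 = 3229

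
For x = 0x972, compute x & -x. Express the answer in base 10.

2

x = 100101110010 = 2418
-x (two's complement) = …011010001110
AND   = 000000000010 = 2
(x & -x isolates the lowest set bit of x.)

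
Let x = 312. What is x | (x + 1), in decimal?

x = 100111000 = 312
x + 1 = 100111001
OR    = 100111001 = 313
(x | (x + 1) sets the lowest cleared bit.)

313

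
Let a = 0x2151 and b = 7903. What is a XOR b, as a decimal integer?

16270

0x2151 = 10000101010001
7903 = 01111011011111
XOR → 11111110001110 = 16270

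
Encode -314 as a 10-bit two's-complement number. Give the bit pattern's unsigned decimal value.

314 in 10 bits: 0100111010
Invert: 1011000101
Add 1:  1011000110 = 710
(Check: 2^10 - 314 = 1024 - 314 = 710.)

710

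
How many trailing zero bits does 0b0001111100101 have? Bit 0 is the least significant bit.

0b0001111100101 = 1111100101
Trailing zeros: 0, so the lowest set bit is bit 0 (value 1).

0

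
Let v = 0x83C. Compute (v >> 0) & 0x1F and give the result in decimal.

v = 100000111100
Shift right by 0: 100000111100
Mask low 5 bits: 11100 = 28

28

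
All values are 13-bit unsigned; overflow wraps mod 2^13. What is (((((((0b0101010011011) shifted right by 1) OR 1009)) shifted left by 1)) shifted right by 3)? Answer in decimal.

0b0101010011011 = 0101010011011
→ shifted right by 1 → 0010101001101 = 1357
1009 = 0001111110001
→ OR → 0011111111101 = 2045
→ shifted left by 1 (mod 2^13) → 0111111111010 = 4090
→ shifted right by 3 → 0000111111111 = 511

511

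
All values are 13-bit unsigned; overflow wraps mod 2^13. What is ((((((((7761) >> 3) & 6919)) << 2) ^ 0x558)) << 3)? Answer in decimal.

2688

7761 = 1111001010001
→ >> 3 → 0001111001010 = 970
6919 = 1101100000111
→ & → 0001100000010 = 770
→ << 2 (mod 2^13) → 0110000001000 = 3080
0x558 = 0010101011000
→ ^ → 0100101010000 = 2384
→ << 3 (mod 2^13) → 0101010000000 = 2688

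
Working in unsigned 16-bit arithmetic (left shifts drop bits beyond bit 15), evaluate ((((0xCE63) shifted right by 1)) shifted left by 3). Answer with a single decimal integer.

14728

0xCE63 = 1100111001100011
→ shifted right by 1 → 0110011100110001 = 26417
→ shifted left by 3 (mod 2^16) → 0011100110001000 = 14728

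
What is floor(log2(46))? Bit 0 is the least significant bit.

46 = 101110
The topmost 1 is at position 5 (since 2^5 = 32 ≤ 46 < 64).

5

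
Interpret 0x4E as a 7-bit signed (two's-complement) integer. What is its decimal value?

pattern = 1001110 (MSB is 1 ⇒ negative)
Invert: 0110001, add 1 → 0110010 = 50, so the value is -50.
(Equivalently: 78 - 2^7 = 78 - 128 = -50.)

-50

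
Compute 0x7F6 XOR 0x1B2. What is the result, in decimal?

0x7F6 = 11111110110
0x1B2 = 00110110010
XOR → 11001000100 = 1604

1604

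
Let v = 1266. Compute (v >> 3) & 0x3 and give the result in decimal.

v = 10011110010
Shift right by 3: 10011110
Mask low 2 bits: 10 = 2

2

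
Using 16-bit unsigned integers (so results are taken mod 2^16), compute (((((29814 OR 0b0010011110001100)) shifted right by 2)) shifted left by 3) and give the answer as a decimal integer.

29814 = 0111010001110110
0b0010011110001100 = 0010011110001100
→ OR → 0111011111111110 = 30718
→ shifted right by 2 → 0001110111111111 = 7679
→ shifted left by 3 (mod 2^16) → 1110111111111000 = 61432

61432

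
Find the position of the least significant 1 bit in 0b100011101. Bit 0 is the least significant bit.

0

0b100011101 = 100011101
Trailing zeros: 0, so the lowest set bit is bit 0 (value 1).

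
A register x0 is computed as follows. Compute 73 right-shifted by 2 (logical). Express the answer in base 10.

18

73 = 1001001
shift right by 2 → 0010010 = 18
(equivalently, floor(73 / 4))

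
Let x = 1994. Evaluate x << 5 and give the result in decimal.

1994 = 0000011111001010
shift left by 5 → 1111100101000000 = 63808
(equivalently, 1994 × 2^5 = 1994 × 32)

63808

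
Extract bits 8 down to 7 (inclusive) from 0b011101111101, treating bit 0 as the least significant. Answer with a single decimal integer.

v = 011101111101
Shift right by 7: 01110
Mask low 2 bits: 10 = 2

2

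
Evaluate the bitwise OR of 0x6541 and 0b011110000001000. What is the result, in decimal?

32073

0x6541 = 110010101000001
b = 011110000001000
 OR → 111110101001001 = 32073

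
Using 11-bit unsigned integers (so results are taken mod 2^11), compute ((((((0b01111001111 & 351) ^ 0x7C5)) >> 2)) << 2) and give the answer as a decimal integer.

0b01111001111 = 01111001111
351 = 00101011111
→ & → 00101001111 = 335
0x7C5 = 11111000101
→ ^ → 11010001010 = 1674
→ >> 2 → 00110100010 = 418
→ << 2 (mod 2^11) → 11010001000 = 1672

1672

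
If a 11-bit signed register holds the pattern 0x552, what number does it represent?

-686

pattern = 10101010010 (MSB is 1 ⇒ negative)
Invert: 01010101101, add 1 → 01010101110 = 686, so the value is -686.
(Equivalently: 1362 - 2^11 = 1362 - 2048 = -686.)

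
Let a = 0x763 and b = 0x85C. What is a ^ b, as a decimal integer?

3903

0x763 = 011101100011
0x85C = 100001011100
XOR → 111100111111 = 3903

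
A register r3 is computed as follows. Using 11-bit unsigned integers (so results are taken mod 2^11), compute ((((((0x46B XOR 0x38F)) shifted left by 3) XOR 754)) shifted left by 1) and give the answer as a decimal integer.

0x46B = 10001101011
0x38F = 01110001111
→ XOR → 11111100100 = 2020
→ shifted left by 3 (mod 2^11) → 11100100000 = 1824
754 = 01011110010
→ XOR → 10111010010 = 1490
→ shifted left by 1 (mod 2^11) → 01110100100 = 932

932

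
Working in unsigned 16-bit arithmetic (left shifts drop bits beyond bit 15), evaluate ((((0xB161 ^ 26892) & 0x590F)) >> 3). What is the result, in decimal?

2817

0xB161 = 1011000101100001
26892 = 0110100100001100
→ ^ → 1101100001101101 = 55405
0x590F = 0101100100001111
→ & → 0101100000001101 = 22541
→ >> 3 → 0000101100000001 = 2817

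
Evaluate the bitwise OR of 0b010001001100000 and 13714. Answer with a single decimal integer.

14322

a = 10001001100000
13714 = 11010110010010
 OR → 11011111110010 = 14322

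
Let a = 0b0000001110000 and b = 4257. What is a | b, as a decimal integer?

4337

a = 0000001110000
4257 = 1000010100001
 OR → 1000011110001 = 4337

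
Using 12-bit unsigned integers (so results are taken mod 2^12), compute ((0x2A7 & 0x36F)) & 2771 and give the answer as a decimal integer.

0x2A7 = 001010100111
0x36F = 001101101111
→ & → 001000100111 = 551
2771 = 101011010011
→ & → 001000000011 = 515

515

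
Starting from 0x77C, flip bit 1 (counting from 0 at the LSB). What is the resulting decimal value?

x = 11101111100
bit 1 is currently 0; toggle it via x ^ (1 << 1) = x ^ 2
→ 11101111110 = 1918

1918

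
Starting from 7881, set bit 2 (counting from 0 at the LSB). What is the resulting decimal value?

x = 001111011001001
bit 2 is currently 0; set it via x | (1 << 2) = x | 4
→ 001111011001101 = 7885

7885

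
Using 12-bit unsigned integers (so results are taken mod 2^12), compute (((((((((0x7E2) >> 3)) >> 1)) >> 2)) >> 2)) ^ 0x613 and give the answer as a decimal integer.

1556

0x7E2 = 011111100010
→ >> 3 → 000011111100 = 252
→ >> 1 → 000001111110 = 126
→ >> 2 → 000000011111 = 31
→ >> 2 → 000000000111 = 7
0x613 = 011000010011
→ ^ → 011000010100 = 1556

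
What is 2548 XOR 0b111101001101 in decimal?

2548 = 100111110100
b = 111101001101
XOR → 011010111001 = 1721

1721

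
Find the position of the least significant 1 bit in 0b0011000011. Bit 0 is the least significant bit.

0

0b0011000011 = 11000011
Trailing zeros: 0, so the lowest set bit is bit 0 (value 1).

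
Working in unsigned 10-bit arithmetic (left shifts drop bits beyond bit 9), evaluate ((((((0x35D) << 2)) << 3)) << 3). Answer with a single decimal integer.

0x35D = 1101011101
→ << 2 (mod 2^10) → 0101110100 = 372
→ << 3 (mod 2^10) → 1110100000 = 928
→ << 3 (mod 2^10) → 0100000000 = 256

256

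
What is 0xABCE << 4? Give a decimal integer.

703712

0xABCE = 00001010101111001110
shift left by 4 → 10101011110011100000 = 703712
(equivalently, 43982 × 2^4 = 43982 × 16)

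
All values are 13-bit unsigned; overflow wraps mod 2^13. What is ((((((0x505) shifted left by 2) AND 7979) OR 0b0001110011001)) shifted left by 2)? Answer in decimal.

7780

0x505 = 0010100000101
→ shifted left by 2 (mod 2^13) → 1010000010100 = 5140
7979 = 1111100101011
→ AND → 1010000000000 = 5120
0b0001110011001 = 0001110011001
→ OR → 1011110011001 = 6041
→ shifted left by 2 (mod 2^13) → 1111001100100 = 7780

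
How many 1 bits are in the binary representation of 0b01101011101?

n = 1101011101
Count the 1s: 1 + 1 + 1 + 1 + 1 + 1 + 1 = 7

7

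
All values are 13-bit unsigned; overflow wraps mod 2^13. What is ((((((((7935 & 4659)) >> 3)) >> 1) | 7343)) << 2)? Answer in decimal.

7935 = 1111011111111
4659 = 1001000110011
→ & → 1001000110011 = 4659
→ >> 3 → 0001001000110 = 582
→ >> 1 → 0000100100011 = 291
7343 = 1110010101111
→ | → 1110110101111 = 7599
→ << 2 (mod 2^13) → 1011010111100 = 5820

5820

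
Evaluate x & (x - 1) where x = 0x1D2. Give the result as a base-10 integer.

464

x = 111010010 = 466
x - 1 = 111010001
AND   = 111010000 = 464
(x & (x - 1) clears the lowest set bit of x.)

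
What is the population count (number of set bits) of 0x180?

2

0x180 = 110000000
Count the 1s: 1 + 1 = 2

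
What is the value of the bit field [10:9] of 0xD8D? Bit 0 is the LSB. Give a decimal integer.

v = 0110110001101
Shift right by 9: 0110
Mask low 2 bits: 10 = 2

2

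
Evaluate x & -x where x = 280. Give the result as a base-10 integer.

8

x = 100011000 = 280
-x (two's complement) = …011101000
AND   = 000001000 = 8
(x & -x isolates the lowest set bit of x.)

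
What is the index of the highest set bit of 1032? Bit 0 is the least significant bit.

1032 = 10000001000
The topmost 1 is at position 10 (since 2^10 = 1024 ≤ 1032 < 2048).

10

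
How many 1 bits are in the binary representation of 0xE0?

3

0xE0 = 11100000
Count the 1s: 1 + 1 + 1 = 3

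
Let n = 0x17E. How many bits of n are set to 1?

7

0x17E = 101111110
Count the 1s: 1 + 1 + 1 + 1 + 1 + 1 + 1 = 7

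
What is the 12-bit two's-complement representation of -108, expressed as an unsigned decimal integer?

108 in 12 bits: 000001101100
Invert: 111110010011
Add 1:  111110010100 = 3988
(Check: 2^12 - 108 = 4096 - 108 = 3988.)

3988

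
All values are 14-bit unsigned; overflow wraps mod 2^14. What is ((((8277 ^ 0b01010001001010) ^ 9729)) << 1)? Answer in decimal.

9276

8277 = 10000001010101
0b01010001001010 = 01010001001010
→ ^ → 11010000011111 = 13343
9729 = 10011000000001
→ ^ → 01001000011110 = 4638
→ << 1 (mod 2^14) → 10010000111100 = 9276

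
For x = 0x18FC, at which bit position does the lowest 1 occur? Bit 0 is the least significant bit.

0x18FC = 1100011111100
Trailing zeros: 2, so the lowest set bit is bit 2 (value 4).

2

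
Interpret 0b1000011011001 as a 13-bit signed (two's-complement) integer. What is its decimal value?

-3879

pattern = 1000011011001 (MSB is 1 ⇒ negative)
Invert: 0111100100110, add 1 → 0111100100111 = 3879, so the value is -3879.
(Equivalently: 4313 - 2^13 = 4313 - 8192 = -3879.)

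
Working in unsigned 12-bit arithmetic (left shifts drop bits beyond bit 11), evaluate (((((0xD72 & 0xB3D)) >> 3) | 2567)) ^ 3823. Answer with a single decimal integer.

0xD72 = 110101110010
0xB3D = 101100111101
→ & → 100100110000 = 2352
→ >> 3 → 000100100110 = 294
2567 = 101000000111
→ | → 101100100111 = 2855
3823 = 111011101111
→ ^ → 010111001000 = 1480

1480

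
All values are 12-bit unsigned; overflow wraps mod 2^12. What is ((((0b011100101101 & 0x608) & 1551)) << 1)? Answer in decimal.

0b011100101101 = 011100101101
0x608 = 011000001000
→ & → 011000001000 = 1544
1551 = 011000001111
→ & → 011000001000 = 1544
→ << 1 (mod 2^12) → 110000010000 = 3088

3088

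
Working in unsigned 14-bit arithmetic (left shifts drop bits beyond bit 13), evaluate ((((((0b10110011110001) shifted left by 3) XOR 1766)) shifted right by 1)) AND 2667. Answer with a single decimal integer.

0b10110011110001 = 10110011110001
→ shifted left by 3 (mod 2^14) → 10011110001000 = 10120
1766 = 00011011100110
→ XOR → 10000101101110 = 8558
→ shifted right by 1 → 01000010110111 = 4279
2667 = 00101001101011
→ AND → 00000000100011 = 35

35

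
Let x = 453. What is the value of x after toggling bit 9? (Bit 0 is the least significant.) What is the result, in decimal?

x = 0111000101
bit 9 is currently 0; toggle it via x ^ (1 << 9) = x ^ 512
→ 1111000101 = 965

965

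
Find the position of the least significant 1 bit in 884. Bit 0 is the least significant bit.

2

884 = 1101110100
Trailing zeros: 2, so the lowest set bit is bit 2 (value 4).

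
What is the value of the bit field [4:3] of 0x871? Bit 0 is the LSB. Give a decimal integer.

2

v = 100001110001
Shift right by 3: 100001110
Mask low 2 bits: 10 = 2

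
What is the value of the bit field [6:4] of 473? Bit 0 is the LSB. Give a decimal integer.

5

v = 0111011001
Shift right by 4: 011101
Mask low 3 bits: 101 = 5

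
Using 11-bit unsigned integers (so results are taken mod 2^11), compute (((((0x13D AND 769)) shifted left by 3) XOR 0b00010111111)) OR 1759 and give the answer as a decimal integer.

1791

0x13D = 00100111101
769 = 01100000001
→ AND → 00100000001 = 257
→ shifted left by 3 (mod 2^11) → 00000001000 = 8
0b00010111111 = 00010111111
→ XOR → 00010110111 = 183
1759 = 11011011111
→ OR → 11011111111 = 1791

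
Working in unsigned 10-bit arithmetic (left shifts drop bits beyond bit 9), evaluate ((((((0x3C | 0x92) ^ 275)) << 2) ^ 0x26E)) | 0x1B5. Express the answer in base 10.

511

0x3C = 0000111100
0x92 = 0010010010
→ | → 0010111110 = 190
275 = 0100010011
→ ^ → 0110101101 = 429
→ << 2 (mod 2^10) → 1010110100 = 692
0x26E = 1001101110
→ ^ → 0011011010 = 218
0x1B5 = 0110110101
→ | → 0111111111 = 511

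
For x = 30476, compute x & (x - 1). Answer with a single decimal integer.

x = 111011100001100 = 30476
x - 1 = 111011100001011
AND   = 111011100001000 = 30472
(x & (x - 1) clears the lowest set bit of x.)

30472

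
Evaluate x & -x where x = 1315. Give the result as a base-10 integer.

x = 10100100011 = 1315
-x (two's complement) = …01011011101
AND   = 00000000001 = 1
(x & -x isolates the lowest set bit of x.)

1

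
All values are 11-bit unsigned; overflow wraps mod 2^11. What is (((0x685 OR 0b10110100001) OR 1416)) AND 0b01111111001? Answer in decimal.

937

0x685 = 11010000101
0b10110100001 = 10110100001
→ OR → 11110100101 = 1957
1416 = 10110001000
→ OR → 11110101101 = 1965
0b01111111001 = 01111111001
→ AND → 01110101001 = 937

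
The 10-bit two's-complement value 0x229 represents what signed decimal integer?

-471

pattern = 1000101001 (MSB is 1 ⇒ negative)
Invert: 0111010110, add 1 → 0111010111 = 471, so the value is -471.
(Equivalently: 553 - 2^10 = 553 - 1024 = -471.)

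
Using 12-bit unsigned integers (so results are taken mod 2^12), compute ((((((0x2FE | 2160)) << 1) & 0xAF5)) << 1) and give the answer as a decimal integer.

488

0x2FE = 001011111110
2160 = 100001110000
→ | → 101011111110 = 2814
→ << 1 (mod 2^12) → 010111111100 = 1532
0xAF5 = 101011110101
→ & → 000011110100 = 244
→ << 1 (mod 2^12) → 000111101000 = 488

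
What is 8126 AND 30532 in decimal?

8126 = 001111110111110
30532 = 111011101000100
AND → 001011100000100 = 5892

5892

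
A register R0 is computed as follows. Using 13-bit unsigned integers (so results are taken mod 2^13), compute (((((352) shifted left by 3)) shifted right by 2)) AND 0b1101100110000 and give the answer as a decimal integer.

352 = 0000101100000
→ shifted left by 3 (mod 2^13) → 0101100000000 = 2816
→ shifted right by 2 → 0001011000000 = 704
0b1101100110000 = 1101100110000
→ AND → 0001000000000 = 512

512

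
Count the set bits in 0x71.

4

0x71 = 1110001
Count the 1s: 1 + 1 + 1 + 1 = 4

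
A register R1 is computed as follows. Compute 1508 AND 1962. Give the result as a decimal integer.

1508 = 10111100100
1962 = 11110101010
AND → 10110100000 = 1440

1440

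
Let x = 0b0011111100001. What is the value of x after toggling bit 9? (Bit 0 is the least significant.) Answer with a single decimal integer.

1505

x = 0011111100001
bit 9 is currently 1; toggle it via x ^ (1 << 9) = x ^ 512
→ 0010111100001 = 1505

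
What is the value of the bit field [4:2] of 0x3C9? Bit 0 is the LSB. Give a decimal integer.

v = 01111001001
Shift right by 2: 011110010
Mask low 3 bits: 010 = 2

2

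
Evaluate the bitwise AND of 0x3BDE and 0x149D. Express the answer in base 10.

0x3BDE = 11101111011110
0x149D = 01010010011101
AND → 01000010011100 = 4252

4252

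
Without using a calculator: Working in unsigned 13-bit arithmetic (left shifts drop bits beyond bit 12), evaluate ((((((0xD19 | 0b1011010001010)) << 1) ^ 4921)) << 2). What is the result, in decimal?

0xD19 = 0110100011001
0b1011010001010 = 1011010001010
→ | → 1111110011011 = 8091
→ << 1 (mod 2^13) → 1111100110110 = 7990
4921 = 1001100111001
→ ^ → 0110000001111 = 3087
→ << 2 (mod 2^13) → 1000000111100 = 4156

4156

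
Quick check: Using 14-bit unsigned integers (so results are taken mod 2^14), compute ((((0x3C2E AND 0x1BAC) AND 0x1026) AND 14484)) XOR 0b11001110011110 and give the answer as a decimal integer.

0x3C2E = 11110000101110
0x1BAC = 01101110101100
→ AND → 01100000101100 = 6188
0x1026 = 01000000100110
→ AND → 01000000100100 = 4132
14484 = 11100010010100
→ AND → 01000000000100 = 4100
0b11001110011110 = 11001110011110
→ XOR → 10001110011010 = 9114

9114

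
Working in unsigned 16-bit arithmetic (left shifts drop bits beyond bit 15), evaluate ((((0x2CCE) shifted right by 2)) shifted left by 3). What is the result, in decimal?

0x2CCE = 0010110011001110
→ shifted right by 2 → 0000101100110011 = 2867
→ shifted left by 3 (mod 2^16) → 0101100110011000 = 22936

22936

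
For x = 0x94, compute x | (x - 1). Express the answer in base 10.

151

x = 10010100 = 148
x - 1 = 10010011
OR    = 10010111 = 151
(x | (x - 1) sets all bits below the lowest set bit.)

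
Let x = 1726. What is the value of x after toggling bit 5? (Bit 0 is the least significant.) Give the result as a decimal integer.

x = 011010111110
bit 5 is currently 1; toggle it via x ^ (1 << 5) = x ^ 32
→ 011010011110 = 1694

1694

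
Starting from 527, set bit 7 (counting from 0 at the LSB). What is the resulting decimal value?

655

x = 01000001111
bit 7 is currently 0; set it via x | (1 << 7) = x | 128
→ 01010001111 = 655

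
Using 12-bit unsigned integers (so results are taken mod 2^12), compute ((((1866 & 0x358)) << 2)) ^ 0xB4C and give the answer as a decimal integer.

1644

1866 = 011101001010
0x358 = 001101011000
→ & → 001101001000 = 840
→ << 2 (mod 2^12) → 110100100000 = 3360
0xB4C = 101101001100
→ ^ → 011001101100 = 1644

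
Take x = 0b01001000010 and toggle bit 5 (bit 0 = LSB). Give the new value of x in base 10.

610

x = 01001000010
bit 5 is currently 0; toggle it via x ^ (1 << 5) = x ^ 32
→ 01001100010 = 610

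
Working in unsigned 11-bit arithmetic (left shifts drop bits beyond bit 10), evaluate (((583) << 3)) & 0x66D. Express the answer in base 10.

583 = 01001000111
→ << 3 (mod 2^11) → 01000111000 = 568
0x66D = 11001101101
→ & → 01000101000 = 552

552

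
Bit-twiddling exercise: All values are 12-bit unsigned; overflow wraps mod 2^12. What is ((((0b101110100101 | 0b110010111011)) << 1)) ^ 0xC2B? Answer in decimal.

853

0b101110100101 = 101110100101
0b110010111011 = 110010111011
→ | → 111110111111 = 4031
→ << 1 (mod 2^12) → 111101111110 = 3966
0xC2B = 110000101011
→ ^ → 001101010101 = 853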